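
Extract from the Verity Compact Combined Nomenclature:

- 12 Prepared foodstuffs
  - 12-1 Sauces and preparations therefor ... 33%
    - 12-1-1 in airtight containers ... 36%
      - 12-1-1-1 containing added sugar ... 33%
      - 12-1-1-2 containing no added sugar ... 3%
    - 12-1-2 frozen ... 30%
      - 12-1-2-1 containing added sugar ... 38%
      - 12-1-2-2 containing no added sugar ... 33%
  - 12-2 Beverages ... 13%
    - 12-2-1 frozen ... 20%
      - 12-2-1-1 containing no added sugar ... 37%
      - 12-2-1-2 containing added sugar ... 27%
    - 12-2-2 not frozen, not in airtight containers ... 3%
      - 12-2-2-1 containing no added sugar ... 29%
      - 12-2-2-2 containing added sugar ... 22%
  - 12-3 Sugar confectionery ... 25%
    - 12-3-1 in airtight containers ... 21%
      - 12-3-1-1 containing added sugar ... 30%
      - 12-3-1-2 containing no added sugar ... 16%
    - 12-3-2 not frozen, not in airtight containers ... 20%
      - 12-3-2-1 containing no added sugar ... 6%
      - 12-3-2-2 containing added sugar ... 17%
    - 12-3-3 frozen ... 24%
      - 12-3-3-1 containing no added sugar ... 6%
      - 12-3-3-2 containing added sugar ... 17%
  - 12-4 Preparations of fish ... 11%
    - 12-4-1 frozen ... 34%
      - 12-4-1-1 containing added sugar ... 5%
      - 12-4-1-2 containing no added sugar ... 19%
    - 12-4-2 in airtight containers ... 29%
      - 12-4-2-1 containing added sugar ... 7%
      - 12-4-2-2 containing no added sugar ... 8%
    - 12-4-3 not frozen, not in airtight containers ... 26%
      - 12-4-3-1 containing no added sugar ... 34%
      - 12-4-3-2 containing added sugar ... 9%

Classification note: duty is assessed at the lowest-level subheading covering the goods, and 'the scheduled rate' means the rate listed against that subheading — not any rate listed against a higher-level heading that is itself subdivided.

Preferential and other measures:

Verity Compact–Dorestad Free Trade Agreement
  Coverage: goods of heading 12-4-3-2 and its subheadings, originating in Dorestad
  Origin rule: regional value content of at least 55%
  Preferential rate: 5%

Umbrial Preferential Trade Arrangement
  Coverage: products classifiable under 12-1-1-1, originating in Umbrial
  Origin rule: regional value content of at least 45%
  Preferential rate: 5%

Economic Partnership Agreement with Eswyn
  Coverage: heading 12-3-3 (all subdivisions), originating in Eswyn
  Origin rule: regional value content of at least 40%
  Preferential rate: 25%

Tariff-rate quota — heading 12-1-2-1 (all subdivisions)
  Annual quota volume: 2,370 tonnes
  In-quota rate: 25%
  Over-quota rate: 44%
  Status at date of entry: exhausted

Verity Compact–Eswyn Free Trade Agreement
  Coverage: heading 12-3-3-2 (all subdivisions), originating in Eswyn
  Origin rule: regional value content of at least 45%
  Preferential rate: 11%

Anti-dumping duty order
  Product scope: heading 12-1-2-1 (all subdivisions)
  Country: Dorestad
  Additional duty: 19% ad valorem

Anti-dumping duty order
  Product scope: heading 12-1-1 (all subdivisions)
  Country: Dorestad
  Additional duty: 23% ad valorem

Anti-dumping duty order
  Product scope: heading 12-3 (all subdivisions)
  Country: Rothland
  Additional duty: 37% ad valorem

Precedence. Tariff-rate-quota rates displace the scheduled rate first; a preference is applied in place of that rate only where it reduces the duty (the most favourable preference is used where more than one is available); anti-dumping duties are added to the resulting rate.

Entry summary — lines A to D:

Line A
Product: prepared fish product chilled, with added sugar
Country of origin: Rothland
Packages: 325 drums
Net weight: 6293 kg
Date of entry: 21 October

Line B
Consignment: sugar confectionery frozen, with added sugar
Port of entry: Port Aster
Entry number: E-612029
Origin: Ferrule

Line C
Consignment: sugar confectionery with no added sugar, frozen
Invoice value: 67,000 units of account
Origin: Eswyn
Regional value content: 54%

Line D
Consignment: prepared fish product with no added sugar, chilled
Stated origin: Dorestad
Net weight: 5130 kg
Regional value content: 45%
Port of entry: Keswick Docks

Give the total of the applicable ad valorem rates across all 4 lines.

Line A: prepared fish product → 12-4; chilled → 12-4-3; with added sugar → 12-4-3-2. Scheduled 9%. No special measure applies. → 9%.
Line B: sugar confectionery → 12-3; frozen → 12-3-3; with added sugar → 12-3-3-2. Scheduled 17%. No special measure applies. → 17%.
Line C: sugar confectionery → 12-3; frozen → 12-3-3; with no added sugar → 12-3-3-1. Scheduled 6%. Eswyn agreement on 12-3-3: RVC ≥ 40% → 25% available; Eswyn agreement on 12-3-3-2: 12-3-3-1 not covered; preference 25% not lower than 6% → no reduction. → 6%.
Line D: prepared fish product → 12-4; chilled → 12-4-3; with no added sugar → 12-4-3-1. Scheduled 34%. Dorestad agreement on 12-4-3-2: 12-4-3-1 not covered. → 34%.
Sum: 9% + 17% + 6% + 34% = 66%.

66%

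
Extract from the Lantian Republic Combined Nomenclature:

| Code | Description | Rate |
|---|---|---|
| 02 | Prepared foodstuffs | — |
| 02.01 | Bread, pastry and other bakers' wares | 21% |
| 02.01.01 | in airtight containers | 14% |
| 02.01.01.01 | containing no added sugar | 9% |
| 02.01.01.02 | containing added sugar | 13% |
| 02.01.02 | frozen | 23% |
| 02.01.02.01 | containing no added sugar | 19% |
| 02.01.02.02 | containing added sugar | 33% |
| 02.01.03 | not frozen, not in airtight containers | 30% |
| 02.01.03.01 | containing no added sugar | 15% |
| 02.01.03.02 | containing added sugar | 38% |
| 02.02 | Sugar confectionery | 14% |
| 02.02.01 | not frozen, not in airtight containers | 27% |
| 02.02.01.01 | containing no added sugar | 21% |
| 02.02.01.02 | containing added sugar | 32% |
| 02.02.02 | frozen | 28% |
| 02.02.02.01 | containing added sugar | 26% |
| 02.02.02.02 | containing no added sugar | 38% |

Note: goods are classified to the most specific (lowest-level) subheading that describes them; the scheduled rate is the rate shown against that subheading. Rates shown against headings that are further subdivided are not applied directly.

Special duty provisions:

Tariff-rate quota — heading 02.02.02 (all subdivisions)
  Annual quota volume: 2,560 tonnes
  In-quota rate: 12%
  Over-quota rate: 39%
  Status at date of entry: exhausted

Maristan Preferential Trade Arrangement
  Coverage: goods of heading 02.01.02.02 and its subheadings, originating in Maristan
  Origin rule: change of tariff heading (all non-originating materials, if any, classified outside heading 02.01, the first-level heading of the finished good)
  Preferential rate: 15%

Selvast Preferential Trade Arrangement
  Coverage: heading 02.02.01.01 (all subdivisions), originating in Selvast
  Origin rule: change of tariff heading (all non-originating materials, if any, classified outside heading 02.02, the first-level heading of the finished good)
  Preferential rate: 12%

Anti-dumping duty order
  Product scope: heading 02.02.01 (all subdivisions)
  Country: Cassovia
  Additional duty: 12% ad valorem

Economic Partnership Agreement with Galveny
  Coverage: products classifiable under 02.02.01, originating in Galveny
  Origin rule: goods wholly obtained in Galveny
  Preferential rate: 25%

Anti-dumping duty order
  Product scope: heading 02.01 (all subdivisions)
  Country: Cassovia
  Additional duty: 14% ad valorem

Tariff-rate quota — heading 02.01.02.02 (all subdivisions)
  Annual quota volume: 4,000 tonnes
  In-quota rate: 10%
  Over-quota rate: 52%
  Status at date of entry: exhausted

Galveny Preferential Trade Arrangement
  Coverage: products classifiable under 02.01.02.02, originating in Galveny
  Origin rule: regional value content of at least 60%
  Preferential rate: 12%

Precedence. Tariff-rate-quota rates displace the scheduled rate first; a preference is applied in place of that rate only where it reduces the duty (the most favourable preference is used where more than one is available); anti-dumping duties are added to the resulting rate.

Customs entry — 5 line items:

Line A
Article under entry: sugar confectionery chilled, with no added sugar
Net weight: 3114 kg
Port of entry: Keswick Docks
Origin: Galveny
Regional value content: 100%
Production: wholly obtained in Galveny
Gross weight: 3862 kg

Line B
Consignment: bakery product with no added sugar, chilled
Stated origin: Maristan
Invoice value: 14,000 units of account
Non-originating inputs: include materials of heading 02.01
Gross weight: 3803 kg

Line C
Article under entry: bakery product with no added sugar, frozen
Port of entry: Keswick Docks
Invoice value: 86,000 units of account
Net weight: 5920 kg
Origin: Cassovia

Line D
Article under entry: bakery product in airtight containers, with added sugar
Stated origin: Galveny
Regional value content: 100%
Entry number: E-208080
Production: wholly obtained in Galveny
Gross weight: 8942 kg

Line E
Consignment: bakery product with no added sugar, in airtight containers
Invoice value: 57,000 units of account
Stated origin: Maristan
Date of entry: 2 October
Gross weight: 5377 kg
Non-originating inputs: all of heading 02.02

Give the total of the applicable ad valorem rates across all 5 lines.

91%

Line A: sugar confectionery → 02.02; chilled → 02.02.01; with no added sugar → 02.02.01.01. Scheduled 21%. Galveny agreement on 02.02.01: wholly obtained → 25% available; Galveny agreement on 02.01.02.02: 02.02.01.01 not covered; preference 25% not lower than 21% → no reduction. → 21%.
Line B: bakery product → 02.01; chilled → 02.01.03; with no added sugar → 02.01.03.01. Scheduled 15%. Maristan agreement on 02.01.02.02: 02.01.03.01 not covered. → 15%.
Line C: bakery product → 02.01; frozen → 02.01.02; with no added sugar → 02.01.02.01. Scheduled 19%. anti-dumping (Cassovia, 02.01): +14%; total 19% + 14% = 33%. → 33%.
Line D: bakery product → 02.01; in airtight containers → 02.01.01; with added sugar → 02.01.01.02. Scheduled 13%. Galveny agreement on 02.02.01: 02.01.01.02 not covered; Galveny agreement on 02.01.02.02: 02.01.01.02 not covered. → 13%.
Line E: bakery product → 02.01; in airtight containers → 02.01.01; with no added sugar → 02.01.01.01. Scheduled 9%. Maristan agreement on 02.01.02.02: 02.01.01.01 not covered. → 9%.
Sum: 21% + 15% + 33% + 13% + 9% = 91%.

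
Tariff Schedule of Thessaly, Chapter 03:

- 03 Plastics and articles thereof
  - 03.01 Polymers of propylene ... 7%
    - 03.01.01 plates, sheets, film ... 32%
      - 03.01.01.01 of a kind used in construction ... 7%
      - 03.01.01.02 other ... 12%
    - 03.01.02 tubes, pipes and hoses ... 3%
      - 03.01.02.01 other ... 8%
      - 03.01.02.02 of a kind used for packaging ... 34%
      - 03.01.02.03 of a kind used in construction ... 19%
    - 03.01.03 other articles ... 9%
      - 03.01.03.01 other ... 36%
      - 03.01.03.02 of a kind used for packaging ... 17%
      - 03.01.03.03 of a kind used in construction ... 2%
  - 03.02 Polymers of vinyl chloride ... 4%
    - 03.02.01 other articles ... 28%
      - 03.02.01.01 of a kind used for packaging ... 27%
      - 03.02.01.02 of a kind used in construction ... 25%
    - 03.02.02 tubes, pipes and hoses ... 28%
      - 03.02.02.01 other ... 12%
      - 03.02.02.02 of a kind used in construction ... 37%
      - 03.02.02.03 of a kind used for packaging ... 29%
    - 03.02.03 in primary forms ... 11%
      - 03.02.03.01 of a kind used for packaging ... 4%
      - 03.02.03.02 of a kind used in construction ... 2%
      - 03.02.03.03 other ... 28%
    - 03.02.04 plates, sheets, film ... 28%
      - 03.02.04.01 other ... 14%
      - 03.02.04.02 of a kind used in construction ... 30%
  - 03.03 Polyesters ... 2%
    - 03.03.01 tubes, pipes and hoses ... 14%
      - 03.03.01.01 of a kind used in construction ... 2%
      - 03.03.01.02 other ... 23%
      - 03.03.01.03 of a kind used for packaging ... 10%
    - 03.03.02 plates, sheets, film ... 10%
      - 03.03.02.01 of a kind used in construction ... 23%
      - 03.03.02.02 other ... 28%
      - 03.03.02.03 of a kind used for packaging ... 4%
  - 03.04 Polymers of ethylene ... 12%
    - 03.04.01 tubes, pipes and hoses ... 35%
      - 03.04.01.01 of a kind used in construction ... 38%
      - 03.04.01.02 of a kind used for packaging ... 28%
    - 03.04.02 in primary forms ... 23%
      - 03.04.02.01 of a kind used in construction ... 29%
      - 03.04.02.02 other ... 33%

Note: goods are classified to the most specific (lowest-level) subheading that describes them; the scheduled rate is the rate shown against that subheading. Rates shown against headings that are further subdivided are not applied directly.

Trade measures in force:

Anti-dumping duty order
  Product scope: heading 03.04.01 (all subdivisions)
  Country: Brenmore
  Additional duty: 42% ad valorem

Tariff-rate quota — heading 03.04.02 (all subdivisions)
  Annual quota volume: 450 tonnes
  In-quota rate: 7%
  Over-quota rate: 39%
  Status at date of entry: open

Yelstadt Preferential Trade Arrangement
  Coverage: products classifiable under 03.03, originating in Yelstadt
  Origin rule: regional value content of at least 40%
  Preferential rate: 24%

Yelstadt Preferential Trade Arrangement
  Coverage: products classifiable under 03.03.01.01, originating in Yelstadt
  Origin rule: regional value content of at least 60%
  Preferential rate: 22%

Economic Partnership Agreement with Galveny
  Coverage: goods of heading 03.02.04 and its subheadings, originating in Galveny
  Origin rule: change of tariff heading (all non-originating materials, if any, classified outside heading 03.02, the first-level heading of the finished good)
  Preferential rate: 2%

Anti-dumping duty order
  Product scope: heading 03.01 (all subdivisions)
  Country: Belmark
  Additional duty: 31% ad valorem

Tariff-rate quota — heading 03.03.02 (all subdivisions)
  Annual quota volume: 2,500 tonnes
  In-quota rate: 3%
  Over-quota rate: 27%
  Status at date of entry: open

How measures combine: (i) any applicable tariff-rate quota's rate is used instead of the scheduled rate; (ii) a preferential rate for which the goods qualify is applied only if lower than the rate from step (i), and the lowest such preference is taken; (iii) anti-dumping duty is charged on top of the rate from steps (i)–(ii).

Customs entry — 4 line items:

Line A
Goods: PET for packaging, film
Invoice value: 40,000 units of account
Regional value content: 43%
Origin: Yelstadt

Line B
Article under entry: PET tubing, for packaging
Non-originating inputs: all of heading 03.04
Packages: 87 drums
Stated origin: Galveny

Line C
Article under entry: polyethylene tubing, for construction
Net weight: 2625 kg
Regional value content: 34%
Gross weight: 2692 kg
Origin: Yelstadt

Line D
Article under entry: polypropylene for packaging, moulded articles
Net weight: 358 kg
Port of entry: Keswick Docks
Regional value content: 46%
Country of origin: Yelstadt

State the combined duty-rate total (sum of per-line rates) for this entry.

68%

Line A: PET → 03.03; film → 03.03.02; for packaging → 03.03.02.03. Scheduled 4%. quota on 03.03.02 open → in-quota 3%; Yelstadt agreement on 03.03: RVC ≥ 40% → 24% available; Yelstadt agreement on 03.03.01.01: 03.03.02.03 not covered; preference 24% not lower than 3% → no reduction. → 3%.
Line B: PET → 03.03; tubing → 03.03.01; for packaging → 03.03.01.03. Scheduled 10%. Galveny agreement on 03.02.04: 03.03.01.03 not covered. → 10%.
Line C: polyethylene → 03.04; tubing → 03.04.01; for construction → 03.04.01.01. Scheduled 38%. Yelstadt agreement on 03.03: 03.04.01.01 not covered; Yelstadt agreement on 03.03.01.01: 03.04.01.01 not covered. → 38%.
Line D: polypropylene → 03.01; moulded articles → 03.01.03; for packaging → 03.01.03.02. Scheduled 17%. Yelstadt agreement on 03.03: 03.01.03.02 not covered; Yelstadt agreement on 03.03.01.01: 03.01.03.02 not covered. → 17%.
Sum: 3% + 10% + 38% + 17% = 68%.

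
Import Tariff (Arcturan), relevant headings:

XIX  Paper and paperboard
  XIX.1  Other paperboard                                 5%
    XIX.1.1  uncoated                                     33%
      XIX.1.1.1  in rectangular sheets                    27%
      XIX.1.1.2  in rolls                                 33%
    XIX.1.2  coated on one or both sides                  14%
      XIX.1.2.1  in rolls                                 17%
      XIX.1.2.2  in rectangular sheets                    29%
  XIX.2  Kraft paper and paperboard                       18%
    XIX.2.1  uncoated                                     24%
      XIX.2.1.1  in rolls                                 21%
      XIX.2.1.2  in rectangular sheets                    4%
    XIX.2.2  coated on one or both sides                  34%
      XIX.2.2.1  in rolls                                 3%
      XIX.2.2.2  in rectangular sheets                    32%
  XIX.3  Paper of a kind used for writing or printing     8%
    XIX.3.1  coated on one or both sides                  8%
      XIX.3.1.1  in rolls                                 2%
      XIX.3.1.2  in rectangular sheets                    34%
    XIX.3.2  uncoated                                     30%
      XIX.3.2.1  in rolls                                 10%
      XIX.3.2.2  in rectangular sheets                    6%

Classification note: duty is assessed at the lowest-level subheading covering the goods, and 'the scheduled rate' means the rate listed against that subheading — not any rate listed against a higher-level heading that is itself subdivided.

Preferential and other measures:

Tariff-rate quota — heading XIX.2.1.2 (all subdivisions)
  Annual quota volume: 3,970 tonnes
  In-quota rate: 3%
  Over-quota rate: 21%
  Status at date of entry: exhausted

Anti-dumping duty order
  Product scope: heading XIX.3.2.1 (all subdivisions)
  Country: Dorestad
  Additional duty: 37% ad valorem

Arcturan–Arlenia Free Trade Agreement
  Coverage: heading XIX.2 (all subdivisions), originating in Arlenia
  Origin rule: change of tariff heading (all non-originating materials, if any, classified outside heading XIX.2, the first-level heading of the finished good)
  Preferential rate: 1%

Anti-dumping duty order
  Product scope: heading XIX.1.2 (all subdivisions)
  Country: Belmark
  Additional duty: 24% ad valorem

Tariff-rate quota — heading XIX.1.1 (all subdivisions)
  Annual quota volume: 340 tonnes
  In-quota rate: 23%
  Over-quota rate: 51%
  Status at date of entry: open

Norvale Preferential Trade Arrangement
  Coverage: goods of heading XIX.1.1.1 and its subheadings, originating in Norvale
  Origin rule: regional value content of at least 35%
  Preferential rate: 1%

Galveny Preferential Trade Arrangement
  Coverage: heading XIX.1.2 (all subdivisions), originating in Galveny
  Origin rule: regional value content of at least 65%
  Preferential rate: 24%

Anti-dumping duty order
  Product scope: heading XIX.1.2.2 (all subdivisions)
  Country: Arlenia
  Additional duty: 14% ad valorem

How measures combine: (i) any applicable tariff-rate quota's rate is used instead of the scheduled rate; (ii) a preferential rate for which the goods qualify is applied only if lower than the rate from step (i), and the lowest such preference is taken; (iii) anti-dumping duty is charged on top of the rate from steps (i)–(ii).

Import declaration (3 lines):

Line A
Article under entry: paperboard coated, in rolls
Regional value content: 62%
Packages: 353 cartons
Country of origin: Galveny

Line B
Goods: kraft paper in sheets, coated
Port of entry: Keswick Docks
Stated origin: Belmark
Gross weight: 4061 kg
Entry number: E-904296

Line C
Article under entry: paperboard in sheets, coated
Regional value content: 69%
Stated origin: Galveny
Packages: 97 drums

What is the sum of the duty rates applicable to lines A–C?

73%

Line A: paperboard → XIX.1; coated → XIX.1.2; in rolls → XIX.1.2.1. Scheduled 17%. Galveny agreement on XIX.1.2: RVC < 65%. → 17%.
Line B: kraft paper → XIX.2; coated → XIX.2.2; in sheets → XIX.2.2.2. Scheduled 32%. No special measure applies. → 32%.
Line C: paperboard → XIX.1; coated → XIX.1.2; in sheets → XIX.1.2.2. Scheduled 29%. Galveny agreement on XIX.1.2: RVC ≥ 65% → 24% available; preferential 24%. → 24%.
Sum: 17% + 32% + 24% = 73%.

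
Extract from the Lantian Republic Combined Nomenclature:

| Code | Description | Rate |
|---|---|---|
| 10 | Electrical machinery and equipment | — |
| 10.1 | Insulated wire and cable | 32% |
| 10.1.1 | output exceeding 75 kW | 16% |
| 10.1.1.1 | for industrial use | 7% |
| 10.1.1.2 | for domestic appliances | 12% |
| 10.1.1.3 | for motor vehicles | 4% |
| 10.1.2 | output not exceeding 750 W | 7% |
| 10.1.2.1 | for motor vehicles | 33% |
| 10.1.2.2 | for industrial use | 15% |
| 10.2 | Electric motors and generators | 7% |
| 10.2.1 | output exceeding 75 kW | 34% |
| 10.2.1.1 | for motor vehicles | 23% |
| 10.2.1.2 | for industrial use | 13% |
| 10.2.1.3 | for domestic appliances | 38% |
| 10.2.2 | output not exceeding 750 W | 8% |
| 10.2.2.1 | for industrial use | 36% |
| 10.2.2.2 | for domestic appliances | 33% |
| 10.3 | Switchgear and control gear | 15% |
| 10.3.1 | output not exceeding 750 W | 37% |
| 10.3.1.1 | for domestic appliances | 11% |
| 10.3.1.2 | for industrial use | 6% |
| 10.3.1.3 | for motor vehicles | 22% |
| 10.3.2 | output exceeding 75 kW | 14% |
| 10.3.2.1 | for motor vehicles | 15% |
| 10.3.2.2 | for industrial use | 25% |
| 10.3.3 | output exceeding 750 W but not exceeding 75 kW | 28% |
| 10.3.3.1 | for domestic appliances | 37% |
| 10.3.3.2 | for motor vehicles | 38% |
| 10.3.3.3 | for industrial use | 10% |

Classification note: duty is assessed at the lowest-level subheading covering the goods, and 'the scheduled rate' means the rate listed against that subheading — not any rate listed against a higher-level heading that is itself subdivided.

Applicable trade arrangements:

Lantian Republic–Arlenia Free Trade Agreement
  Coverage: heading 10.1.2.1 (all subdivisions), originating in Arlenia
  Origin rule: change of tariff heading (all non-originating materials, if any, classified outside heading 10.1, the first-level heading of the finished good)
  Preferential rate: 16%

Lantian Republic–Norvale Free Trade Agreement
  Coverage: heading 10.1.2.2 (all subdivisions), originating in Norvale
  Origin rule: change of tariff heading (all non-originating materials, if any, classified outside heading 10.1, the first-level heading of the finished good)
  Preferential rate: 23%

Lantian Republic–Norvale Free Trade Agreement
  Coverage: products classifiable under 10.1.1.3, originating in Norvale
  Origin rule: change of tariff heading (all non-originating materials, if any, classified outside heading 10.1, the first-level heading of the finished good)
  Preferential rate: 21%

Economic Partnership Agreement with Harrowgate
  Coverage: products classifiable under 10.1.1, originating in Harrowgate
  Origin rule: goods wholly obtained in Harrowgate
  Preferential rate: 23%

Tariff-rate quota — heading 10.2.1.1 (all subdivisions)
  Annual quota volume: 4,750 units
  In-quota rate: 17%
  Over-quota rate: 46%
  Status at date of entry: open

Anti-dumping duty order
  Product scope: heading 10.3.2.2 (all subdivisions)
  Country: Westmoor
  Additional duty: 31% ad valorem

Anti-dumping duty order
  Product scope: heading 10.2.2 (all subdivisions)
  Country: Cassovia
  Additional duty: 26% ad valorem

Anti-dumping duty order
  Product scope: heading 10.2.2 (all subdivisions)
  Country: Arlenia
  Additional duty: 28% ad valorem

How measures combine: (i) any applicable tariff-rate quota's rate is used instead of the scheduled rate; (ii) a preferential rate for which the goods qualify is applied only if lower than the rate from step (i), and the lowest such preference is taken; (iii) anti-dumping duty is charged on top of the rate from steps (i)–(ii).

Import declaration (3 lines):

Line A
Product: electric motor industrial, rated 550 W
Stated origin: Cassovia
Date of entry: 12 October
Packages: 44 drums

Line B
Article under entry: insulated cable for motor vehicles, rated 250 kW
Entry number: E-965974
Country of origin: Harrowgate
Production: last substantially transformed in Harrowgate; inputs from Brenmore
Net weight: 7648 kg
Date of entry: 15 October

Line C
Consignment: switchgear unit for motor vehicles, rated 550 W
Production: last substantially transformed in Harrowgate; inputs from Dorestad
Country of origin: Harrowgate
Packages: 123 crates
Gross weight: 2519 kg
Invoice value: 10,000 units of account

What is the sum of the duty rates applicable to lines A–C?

88%

Line A: electric motor → 10.2; rated 550 W → 10.2.2; industrial → 10.2.2.1. Scheduled 36%. anti-dumping (Cassovia, 10.2.2): +26%; total 36% + 26% = 62%. → 62%.
Line B: insulated cable → 10.1; rated 250 kW → 10.1.1; for motor vehicles → 10.1.1.3. Scheduled 4%. Harrowgate agreement on 10.1.1: not wholly obtained. → 4%.
Line C: switchgear unit → 10.3; rated 550 W → 10.3.1; for motor vehicles → 10.3.1.3. Scheduled 22%. Harrowgate agreement on 10.1.1: 10.3.1.3 not covered. → 22%.
Sum: 62% + 4% + 22% = 88%.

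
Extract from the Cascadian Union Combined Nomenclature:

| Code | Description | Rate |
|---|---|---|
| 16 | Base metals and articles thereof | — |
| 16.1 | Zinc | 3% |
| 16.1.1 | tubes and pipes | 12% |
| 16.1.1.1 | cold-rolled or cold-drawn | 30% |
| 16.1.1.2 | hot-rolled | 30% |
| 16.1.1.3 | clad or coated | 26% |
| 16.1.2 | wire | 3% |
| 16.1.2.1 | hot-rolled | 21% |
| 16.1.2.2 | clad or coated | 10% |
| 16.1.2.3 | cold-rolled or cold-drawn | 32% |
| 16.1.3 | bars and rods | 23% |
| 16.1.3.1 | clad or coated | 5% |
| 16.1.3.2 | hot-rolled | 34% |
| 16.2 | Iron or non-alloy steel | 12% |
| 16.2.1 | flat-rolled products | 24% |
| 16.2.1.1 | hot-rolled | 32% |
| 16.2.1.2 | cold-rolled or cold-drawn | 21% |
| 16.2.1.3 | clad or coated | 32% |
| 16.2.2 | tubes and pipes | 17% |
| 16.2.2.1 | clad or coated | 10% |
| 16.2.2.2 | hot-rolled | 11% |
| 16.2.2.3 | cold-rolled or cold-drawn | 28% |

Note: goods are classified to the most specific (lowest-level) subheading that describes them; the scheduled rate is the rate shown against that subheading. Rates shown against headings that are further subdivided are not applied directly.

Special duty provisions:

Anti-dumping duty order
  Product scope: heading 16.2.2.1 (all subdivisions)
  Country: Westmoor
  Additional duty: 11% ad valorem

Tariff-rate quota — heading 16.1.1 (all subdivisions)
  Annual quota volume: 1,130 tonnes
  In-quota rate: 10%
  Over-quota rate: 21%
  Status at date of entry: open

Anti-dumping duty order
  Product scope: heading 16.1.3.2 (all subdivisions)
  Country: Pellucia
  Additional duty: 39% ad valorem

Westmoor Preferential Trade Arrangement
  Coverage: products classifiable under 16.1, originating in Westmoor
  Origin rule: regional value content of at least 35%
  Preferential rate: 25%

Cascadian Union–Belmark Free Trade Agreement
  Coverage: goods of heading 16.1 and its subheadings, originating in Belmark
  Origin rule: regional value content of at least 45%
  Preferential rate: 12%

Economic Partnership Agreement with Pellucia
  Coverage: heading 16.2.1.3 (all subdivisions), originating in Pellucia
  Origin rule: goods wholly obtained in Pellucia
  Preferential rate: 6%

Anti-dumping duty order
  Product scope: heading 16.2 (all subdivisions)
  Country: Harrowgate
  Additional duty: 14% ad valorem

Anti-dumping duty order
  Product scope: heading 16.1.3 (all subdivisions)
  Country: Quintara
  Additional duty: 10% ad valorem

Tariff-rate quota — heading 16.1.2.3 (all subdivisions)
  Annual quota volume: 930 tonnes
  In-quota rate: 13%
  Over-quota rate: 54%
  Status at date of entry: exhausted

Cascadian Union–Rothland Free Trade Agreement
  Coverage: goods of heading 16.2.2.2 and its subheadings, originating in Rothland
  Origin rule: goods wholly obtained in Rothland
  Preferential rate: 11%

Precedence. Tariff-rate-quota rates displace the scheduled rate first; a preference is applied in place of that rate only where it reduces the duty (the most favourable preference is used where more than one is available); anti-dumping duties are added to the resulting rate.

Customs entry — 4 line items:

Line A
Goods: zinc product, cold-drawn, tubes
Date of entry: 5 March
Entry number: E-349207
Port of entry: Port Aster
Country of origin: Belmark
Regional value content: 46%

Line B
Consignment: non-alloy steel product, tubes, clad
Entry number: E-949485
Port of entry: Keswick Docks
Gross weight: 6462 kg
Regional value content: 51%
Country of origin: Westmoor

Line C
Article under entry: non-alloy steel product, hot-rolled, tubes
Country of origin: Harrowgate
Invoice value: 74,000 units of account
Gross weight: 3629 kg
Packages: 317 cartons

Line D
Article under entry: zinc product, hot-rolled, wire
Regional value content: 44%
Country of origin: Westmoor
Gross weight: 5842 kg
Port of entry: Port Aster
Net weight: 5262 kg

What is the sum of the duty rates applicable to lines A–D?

77%

Line A: zinc → 16.1; tubes → 16.1.1; cold-drawn → 16.1.1.1. Scheduled 30%. quota on 16.1.1 open → in-quota 10%; Belmark agreement on 16.1: RVC ≥ 45% → 12% available; preference 12% not lower than 10% → no reduction. → 10%.
Line B: non-alloy steel → 16.2; tubes → 16.2.2; clad → 16.2.2.1. Scheduled 10%. Westmoor agreement on 16.1: 16.2.2.1 not covered; anti-dumping (Westmoor, 16.2.2.1): +11%; total 10% + 11% = 21%. → 21%.
Line C: non-alloy steel → 16.2; tubes → 16.2.2; hot-rolled → 16.2.2.2. Scheduled 11%. anti-dumping (Harrowgate, 16.2): +14%; total 11% + 14% = 25%. → 25%.
Line D: zinc → 16.1; wire → 16.1.2; hot-rolled → 16.1.2.1. Scheduled 21%. Westmoor agreement on 16.1: RVC ≥ 35% → 25% available; preference 25% not lower than 21% → no reduction. → 21%.
Sum: 10% + 21% + 25% + 21% = 77%.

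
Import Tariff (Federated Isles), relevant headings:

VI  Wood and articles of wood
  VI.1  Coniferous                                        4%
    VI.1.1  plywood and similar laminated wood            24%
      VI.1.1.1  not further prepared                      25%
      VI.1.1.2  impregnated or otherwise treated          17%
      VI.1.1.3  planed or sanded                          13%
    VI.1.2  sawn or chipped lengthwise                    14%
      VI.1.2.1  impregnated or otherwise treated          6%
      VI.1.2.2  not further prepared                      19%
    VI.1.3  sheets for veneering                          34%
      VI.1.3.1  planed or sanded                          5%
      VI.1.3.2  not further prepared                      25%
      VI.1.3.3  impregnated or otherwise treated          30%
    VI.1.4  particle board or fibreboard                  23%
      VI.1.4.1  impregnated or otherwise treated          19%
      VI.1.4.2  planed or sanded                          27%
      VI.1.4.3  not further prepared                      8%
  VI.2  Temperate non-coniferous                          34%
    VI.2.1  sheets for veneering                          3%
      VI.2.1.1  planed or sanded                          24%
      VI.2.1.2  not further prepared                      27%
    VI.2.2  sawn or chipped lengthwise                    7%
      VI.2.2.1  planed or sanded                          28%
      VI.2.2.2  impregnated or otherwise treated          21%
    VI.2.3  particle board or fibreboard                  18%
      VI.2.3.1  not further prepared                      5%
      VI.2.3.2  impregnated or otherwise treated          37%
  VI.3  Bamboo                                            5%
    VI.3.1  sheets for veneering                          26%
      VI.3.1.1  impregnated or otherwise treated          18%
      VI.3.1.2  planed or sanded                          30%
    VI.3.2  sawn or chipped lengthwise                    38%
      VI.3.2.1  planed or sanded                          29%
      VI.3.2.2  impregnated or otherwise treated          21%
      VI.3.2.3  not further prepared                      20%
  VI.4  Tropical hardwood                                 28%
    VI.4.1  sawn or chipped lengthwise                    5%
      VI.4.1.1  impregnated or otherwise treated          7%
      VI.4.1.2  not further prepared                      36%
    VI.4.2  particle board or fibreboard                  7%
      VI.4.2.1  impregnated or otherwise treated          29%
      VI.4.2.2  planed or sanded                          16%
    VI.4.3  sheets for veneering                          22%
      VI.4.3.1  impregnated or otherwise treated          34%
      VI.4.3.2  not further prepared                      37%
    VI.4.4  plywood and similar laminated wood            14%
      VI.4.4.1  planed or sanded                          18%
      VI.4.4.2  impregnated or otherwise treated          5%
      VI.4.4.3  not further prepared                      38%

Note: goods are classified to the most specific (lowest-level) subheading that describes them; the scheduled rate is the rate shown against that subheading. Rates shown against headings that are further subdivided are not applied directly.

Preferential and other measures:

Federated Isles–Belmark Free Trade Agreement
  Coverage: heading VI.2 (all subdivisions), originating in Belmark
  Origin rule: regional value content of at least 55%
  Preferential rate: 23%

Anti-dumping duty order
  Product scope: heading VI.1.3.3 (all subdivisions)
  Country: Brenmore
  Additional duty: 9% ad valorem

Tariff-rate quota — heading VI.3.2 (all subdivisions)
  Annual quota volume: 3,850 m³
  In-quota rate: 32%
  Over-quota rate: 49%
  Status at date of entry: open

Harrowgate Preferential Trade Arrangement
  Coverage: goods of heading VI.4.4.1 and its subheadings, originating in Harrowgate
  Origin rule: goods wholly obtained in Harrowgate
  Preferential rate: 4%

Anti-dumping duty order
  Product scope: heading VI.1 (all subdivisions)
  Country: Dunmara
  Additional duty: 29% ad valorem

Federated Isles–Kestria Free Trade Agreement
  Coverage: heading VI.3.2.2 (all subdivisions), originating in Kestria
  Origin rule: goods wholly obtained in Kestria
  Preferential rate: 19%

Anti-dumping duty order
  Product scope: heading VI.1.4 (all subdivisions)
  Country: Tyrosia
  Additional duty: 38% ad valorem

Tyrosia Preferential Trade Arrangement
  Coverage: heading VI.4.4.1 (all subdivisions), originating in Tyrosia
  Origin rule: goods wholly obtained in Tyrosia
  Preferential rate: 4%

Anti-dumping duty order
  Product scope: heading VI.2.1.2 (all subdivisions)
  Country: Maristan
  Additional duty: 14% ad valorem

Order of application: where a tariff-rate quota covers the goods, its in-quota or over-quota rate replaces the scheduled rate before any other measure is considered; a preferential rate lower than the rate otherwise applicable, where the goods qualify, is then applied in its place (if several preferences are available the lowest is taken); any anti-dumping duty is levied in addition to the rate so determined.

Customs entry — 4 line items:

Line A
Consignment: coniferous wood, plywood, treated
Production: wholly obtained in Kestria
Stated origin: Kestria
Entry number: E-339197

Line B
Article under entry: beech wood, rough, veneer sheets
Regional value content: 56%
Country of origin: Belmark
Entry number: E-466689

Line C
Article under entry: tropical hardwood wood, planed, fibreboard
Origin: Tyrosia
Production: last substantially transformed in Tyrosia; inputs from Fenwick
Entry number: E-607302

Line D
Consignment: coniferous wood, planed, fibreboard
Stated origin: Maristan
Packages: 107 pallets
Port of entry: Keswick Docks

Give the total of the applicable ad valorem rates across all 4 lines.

Line A: coniferous → VI.1; plywood → VI.1.1; treated → VI.1.1.2. Scheduled 17%. Kestria agreement on VI.3.2.2: VI.1.1.2 not covered. → 17%.
Line B: beech → VI.2; veneer sheets → VI.2.1; rough → VI.2.1.2. Scheduled 27%. Belmark agreement on VI.2: RVC ≥ 55% → 23% available; preferential 23%. → 23%.
Line C: tropical hardwood → VI.4; fibreboard → VI.4.2; planed → VI.4.2.2. Scheduled 16%. Tyrosia agreement on VI.4.4.1: VI.4.2.2 not covered. → 16%.
Line D: coniferous → VI.1; fibreboard → VI.1.4; planed → VI.1.4.2. Scheduled 27%. No special measure applies. → 27%.
Sum: 17% + 23% + 16% + 27% = 83%.

83%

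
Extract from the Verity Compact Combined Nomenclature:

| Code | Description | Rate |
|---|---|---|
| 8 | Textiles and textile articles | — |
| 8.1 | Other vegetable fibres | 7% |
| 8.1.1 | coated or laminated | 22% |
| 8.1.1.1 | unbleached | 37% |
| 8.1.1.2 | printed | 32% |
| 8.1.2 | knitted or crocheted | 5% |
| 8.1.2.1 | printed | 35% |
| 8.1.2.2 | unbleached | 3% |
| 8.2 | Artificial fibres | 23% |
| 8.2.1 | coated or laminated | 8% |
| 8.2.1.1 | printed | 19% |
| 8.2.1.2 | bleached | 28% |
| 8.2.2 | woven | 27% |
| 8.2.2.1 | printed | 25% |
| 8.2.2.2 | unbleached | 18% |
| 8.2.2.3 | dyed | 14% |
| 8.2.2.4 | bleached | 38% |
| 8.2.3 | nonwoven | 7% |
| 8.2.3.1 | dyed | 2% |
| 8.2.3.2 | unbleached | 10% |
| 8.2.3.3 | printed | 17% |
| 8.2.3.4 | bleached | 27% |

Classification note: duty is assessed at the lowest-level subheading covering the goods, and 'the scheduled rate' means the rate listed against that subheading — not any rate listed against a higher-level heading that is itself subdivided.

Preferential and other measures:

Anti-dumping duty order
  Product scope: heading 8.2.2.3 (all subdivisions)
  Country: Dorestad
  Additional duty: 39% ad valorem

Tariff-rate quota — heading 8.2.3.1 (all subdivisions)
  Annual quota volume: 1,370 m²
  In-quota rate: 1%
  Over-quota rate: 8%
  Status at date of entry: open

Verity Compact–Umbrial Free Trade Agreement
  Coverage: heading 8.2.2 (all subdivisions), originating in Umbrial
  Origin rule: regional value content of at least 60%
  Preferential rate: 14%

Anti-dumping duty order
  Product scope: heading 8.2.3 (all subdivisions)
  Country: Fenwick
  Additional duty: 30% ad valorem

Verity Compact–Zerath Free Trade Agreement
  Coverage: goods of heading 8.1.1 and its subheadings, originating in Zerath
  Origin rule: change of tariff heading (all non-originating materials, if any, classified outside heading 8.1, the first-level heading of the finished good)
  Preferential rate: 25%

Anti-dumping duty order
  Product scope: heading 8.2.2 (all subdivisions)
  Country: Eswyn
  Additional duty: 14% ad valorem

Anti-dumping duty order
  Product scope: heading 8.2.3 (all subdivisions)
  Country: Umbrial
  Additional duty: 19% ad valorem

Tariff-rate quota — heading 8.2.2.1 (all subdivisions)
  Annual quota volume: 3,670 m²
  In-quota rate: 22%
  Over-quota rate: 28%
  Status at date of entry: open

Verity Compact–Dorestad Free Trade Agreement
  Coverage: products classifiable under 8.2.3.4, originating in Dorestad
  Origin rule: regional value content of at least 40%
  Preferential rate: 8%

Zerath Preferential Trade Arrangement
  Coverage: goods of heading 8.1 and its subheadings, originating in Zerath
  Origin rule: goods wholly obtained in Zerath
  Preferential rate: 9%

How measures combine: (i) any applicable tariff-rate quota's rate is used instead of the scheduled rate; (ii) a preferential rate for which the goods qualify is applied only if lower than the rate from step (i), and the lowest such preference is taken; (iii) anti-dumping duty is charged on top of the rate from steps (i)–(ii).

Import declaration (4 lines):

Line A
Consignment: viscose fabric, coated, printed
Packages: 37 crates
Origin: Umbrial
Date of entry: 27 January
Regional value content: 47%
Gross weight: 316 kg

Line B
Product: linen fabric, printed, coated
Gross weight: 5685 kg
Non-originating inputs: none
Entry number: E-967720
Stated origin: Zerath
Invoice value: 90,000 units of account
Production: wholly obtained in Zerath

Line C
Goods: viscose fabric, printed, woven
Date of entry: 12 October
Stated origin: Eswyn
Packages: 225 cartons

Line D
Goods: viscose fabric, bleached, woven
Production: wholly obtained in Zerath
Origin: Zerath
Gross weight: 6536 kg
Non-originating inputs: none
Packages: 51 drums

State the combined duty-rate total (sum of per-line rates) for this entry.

102%

Line A: viscose → 8.2; coated → 8.2.1; printed → 8.2.1.1. Scheduled 19%. Umbrial agreement on 8.2.2: 8.2.1.1 not covered. → 19%.
Line B: linen → 8.1; coated → 8.1.1; printed → 8.1.1.2. Scheduled 32%. Zerath agreement on 8.1.1: CTH met → 25% available; Zerath agreement on 8.1: wholly obtained → 9% available; preferential 9%. → 9%.
Line C: viscose → 8.2; woven → 8.2.2; printed → 8.2.2.1. Scheduled 25%. quota on 8.2.2.1 open → in-quota 22%; anti-dumping (Eswyn, 8.2.2): +14%; total 22% + 14% = 36%. → 36%.
Line D: viscose → 8.2; woven → 8.2.2; bleached → 8.2.2.4. Scheduled 38%. Zerath agreement on 8.1.1: 8.2.2.4 not covered; Zerath agreement on 8.1: 8.2.2.4 not covered. → 38%.
Sum: 19% + 9% + 36% + 38% = 102%.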